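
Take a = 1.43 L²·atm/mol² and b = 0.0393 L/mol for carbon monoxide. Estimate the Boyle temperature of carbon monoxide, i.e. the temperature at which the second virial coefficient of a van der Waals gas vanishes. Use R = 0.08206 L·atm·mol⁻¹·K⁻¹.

T_B ≈ 443.4 K

For a van der Waals gas the second virial coefficient B₂ = b − a/(RT) vanishes at T_B = a/(Rb).
T_B = 1.43/(0.08206×0.0393) = 1.43/0.0032250 = 443.4 K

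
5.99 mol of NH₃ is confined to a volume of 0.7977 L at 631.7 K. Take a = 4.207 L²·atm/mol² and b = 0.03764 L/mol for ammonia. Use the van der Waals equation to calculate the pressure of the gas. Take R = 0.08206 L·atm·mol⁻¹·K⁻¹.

P = nRT/(V − nb) − a n²/V²
nRT/(V − nb) = (5.99)(0.08206)(631.7)/(0.7977 − 5.99×0.03764) = 310.51/0.57224 = 542.62 atm
a n²/V² = (4.207)(5.99)²/(0.7977)² = 237.22 atm
P = 542.62 − 237.22 = 305.4 atm

P ≈ 305.4 atm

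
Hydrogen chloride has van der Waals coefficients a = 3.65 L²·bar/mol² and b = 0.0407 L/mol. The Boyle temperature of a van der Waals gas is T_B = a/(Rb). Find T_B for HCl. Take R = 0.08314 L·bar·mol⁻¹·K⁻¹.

T_B ≈ 1079 K

For a van der Waals gas the second virial coefficient B₂ = b − a/(RT) vanishes at T_B = a/(Rb).
T_B = 3.65/(0.08314×0.0407) = 3.65/0.0033838 = 1079 K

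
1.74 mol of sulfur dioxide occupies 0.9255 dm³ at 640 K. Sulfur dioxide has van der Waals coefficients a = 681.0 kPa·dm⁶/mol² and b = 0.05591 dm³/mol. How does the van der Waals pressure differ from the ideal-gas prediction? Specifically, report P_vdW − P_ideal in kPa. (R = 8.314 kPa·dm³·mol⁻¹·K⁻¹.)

Ideal: P_ideal = nRT/V = (1.74)(8.314)(640)/0.9255 = 10003.7 kPa
vdW: P = nRT/(V − nb) − a n²/V² = 9258.47/0.828217 − 2061.80/0.856550 = 11178.8 − 2407.10 = 8771.7 kPa
ΔP = 8771.7 − 10003.7 = -1232 kPa

ΔP ≈ -1232 kPa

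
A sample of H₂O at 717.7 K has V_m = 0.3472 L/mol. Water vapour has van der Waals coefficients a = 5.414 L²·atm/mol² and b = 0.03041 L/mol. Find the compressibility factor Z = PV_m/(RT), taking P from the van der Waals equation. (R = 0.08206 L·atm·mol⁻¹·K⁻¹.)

Z ≈ 0.8312

P = RT/(V_m − b) − a/V_m² = (0.08206)(717.7)/(0.3472 − 0.03041) − 5.414/(0.3472)²
  = 58.894/0.31679 − 44.912 = 185.91 − 44.912 = 141.00 atm
Z = PV_m/(RT) = (141.00)(0.3472)/((0.08206)(717.7)) = 48.955/58.894 = 0.8312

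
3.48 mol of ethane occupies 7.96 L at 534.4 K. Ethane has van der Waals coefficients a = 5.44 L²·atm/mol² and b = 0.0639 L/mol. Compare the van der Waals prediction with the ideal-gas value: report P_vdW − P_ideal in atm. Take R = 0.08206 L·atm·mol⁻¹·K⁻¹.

Ideal: P_ideal = nRT/V = (3.48)(0.08206)(534.4)/7.96 = 19.1719 atm
vdW: P = nRT/(V − nb) − a n²/V² = 152.608/7.73763 − 65.8806/63.3616 = 19.7228 − 1.03976 = 18.6830 atm
ΔP = 18.6830 − 19.1719 = -0.489 atm

ΔP ≈ -0.489 atm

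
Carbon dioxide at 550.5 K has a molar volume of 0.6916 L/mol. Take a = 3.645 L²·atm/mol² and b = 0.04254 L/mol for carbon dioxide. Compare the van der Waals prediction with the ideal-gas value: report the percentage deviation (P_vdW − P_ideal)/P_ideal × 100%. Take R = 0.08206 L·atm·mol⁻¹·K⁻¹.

-5.11 %

Ideal: P_ideal = RT/V_m = (0.08206)(550.5)/0.6916 = 65.3181 atm
vdW: P = RT/(V_m − b) − a/V_m² = 45.1740/0.649060 − 3.645/0.478311 = 69.5991 − 7.62056 = 61.9785 atm
% deviation = (61.9785 − 65.3181)/65.3181 × 100% = -5.11%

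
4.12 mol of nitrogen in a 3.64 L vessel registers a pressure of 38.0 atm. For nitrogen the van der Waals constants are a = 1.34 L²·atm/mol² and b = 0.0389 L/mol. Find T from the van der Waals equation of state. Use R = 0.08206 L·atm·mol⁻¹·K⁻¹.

T = (P + a n²/V²)(V − nb)/(nR)
P + a n²/V² = 38.0 + (1.34)(4.12)²/(3.64)² = 39.717 atm
V − nb = 3.64 − (4.12)(0.0389) = 3.4797 L
T = (39.717)(3.4797)/((4.12)(0.08206)) = 408.8 K

T ≈ 408.8 K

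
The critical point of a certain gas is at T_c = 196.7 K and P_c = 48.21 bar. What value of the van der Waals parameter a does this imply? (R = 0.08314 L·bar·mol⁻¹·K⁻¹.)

a ≈ 2.340 L²·bar/mol²

From T_c = 8a/(27Rb) and P_c = a/(27b²): a = 27 R² T_c²/(64 P_c).
a = 27×(0.08314)²×(196.7)²/(64×48.21) = 7220.9/3085.4 = 2.340 L²·bar/mol²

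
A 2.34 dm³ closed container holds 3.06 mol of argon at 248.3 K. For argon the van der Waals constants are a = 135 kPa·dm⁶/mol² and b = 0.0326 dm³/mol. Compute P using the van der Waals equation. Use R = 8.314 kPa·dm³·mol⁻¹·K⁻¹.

P = nRT/(V − nb) − a n²/V²
nRT/(V − nb) = (3.06)(8.314)(248.3)/(2.34 − 3.06×0.0326) = 6317.0/2.2402 = 2819.8 kPa
a n²/V² = (135)(3.06)²/(2.34)² = 230.86 kPa
P = 2819.8 − 230.86 = 2589 kPa

P ≈ 2589 kPa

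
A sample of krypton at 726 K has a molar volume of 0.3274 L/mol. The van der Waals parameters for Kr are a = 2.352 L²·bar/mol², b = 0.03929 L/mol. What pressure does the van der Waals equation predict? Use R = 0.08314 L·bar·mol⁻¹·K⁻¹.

P = RT/(V_m − b) − a/V_m²
RT/(V_m − b) = (0.08314)(726)/(0.3274 − 0.03929) = 60.360/0.28811 = 209.50 bar
a/V_m² = 2.352/(0.3274)² = 21.942 bar
P = 209.50 − 21.942 = 187.6 bar

P ≈ 187.6 bar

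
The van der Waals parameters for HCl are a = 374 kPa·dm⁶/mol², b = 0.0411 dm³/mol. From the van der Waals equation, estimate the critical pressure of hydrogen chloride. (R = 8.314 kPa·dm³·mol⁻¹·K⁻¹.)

P_c ≈ 8200 kPa

For a van der Waals gas, P_c = a/(27b²).
P_c = 374/(27×(0.0411)²) = 374/0.045609 = 8200 kPa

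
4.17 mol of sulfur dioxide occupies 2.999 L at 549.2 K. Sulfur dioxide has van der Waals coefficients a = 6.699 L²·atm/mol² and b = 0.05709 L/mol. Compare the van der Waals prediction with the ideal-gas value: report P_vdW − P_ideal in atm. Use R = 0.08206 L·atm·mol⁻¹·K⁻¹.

ΔP ≈ -7.548 atm

Ideal: P_ideal = nRT/V = (4.17)(0.08206)(549.2)/2.999 = 62.6645 atm
vdW: P = nRT/(V − nb) − a n²/V² = 187.931/2.76093 − 116.488/8.99400 = 68.0680 − 12.9517 = 55.1163 atm
ΔP = 55.1163 − 62.6645 = -7.548 atm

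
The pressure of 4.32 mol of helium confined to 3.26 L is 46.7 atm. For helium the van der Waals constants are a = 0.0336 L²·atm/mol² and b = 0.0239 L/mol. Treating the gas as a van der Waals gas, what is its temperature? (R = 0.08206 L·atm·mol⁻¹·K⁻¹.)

T = (P + a n²/V²)(V − nb)/(nR)
P + a n²/V² = 46.7 + (0.0336)(4.32)²/(3.26)² = 46.759 atm
V − nb = 3.26 − (4.32)(0.0239) = 3.1568 L
T = (46.759)(3.1568)/((4.32)(0.08206)) = 416.4 K

T ≈ 416.4 K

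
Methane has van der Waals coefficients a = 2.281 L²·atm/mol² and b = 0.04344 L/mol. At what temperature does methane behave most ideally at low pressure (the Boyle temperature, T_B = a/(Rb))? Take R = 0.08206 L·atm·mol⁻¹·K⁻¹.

T_B ≈ 639.9 K

For a van der Waals gas the second virial coefficient B₂ = b − a/(RT) vanishes at T_B = a/(Rb).
T_B = 2.281/(0.08206×0.04344) = 2.281/0.0035647 = 639.9 K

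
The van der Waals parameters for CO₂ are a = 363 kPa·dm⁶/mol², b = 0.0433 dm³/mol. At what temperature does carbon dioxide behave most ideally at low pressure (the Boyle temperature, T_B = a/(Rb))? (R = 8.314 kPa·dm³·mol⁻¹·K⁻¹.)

T_B ≈ 1008 K

For a van der Waals gas the second virial coefficient B₂ = b − a/(RT) vanishes at T_B = a/(Rb).
T_B = 363/(8.314×0.0433) = 363/0.36000 = 1008 K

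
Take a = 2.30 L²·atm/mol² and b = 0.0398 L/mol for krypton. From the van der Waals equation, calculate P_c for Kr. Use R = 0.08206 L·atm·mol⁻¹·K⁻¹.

For a van der Waals gas, P_c = a/(27b²).
P_c = 2.30/(27×(0.0398)²) = 2.30/0.042769 = 53.78 atm

P_c ≈ 53.78 atm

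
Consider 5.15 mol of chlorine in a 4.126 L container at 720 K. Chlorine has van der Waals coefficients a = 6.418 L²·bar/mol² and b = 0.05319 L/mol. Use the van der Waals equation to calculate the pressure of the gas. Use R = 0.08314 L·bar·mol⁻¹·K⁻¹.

P ≈ 70.03 bar

P = nRT/(V − nb) − a n²/V²
nRT/(V − nb) = (5.15)(0.08314)(720)/(4.126 − 5.15×0.05319) = 308.28/3.8521 = 80.029 bar
a n²/V² = (6.418)(5.15)²/(4.126)² = 9.9990 bar
P = 80.029 − 9.9990 = 70.03 bar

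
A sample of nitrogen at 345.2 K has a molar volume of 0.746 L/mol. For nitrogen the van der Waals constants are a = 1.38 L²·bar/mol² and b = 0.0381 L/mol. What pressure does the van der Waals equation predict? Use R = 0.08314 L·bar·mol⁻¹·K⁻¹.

P ≈ 38.06 bar

P = RT/(V_m − b) − a/V_m²
RT/(V_m − b) = (0.08314)(345.2)/(0.746 − 0.0381) = 28.700/0.70790 = 40.542 bar
a/V_m² = 1.38/(0.746)² = 2.4797 bar
P = 40.542 − 2.4797 = 38.06 bar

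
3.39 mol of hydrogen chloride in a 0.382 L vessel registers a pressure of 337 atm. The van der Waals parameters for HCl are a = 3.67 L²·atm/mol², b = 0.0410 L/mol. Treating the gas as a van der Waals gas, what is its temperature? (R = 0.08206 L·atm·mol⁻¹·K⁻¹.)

T = (P + a n²/V²)(V − nb)/(nR)
P + a n²/V² = 337 + (3.67)(3.39)²/(0.382)² = 626.03 atm
V − nb = 0.382 − (3.39)(0.0410) = 0.24301 L
T = (626.03)(0.24301)/((3.39)(0.08206)) = 546.9 K

T ≈ 546.9 K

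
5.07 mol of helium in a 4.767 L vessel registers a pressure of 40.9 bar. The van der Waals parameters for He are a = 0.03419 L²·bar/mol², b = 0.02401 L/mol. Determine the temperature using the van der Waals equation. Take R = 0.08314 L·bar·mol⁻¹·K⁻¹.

T ≈ 451.2 K

T = (P + a n²/V²)(V − nb)/(nR)
P + a n²/V² = 40.9 + (0.03419)(5.07)²/(4.767)² = 40.939 bar
V − nb = 4.767 − (5.07)(0.02401) = 4.6453 L
T = (40.939)(4.6453)/((5.07)(0.08314)) = 451.2 K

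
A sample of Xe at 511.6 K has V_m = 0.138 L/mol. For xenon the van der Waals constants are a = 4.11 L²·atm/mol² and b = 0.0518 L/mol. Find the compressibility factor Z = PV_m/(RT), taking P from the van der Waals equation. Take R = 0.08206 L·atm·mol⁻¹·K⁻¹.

Z ≈ 0.8915

P = RT/(V_m − b) − a/V_m² = (0.08206)(511.6)/(0.138 − 0.0518) − 4.11/(0.138)²
  = 41.982/0.086200 − 215.82 = 487.03 − 215.82 = 271.21 atm
Z = PV_m/(RT) = (271.21)(0.138)/((0.08206)(511.6)) = 37.427/41.982 = 0.8915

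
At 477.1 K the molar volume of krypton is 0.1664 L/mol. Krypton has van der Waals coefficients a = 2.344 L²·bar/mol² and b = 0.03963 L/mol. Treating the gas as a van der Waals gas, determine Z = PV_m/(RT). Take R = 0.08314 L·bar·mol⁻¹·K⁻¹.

P = RT/(V_m − b) − a/V_m² = (0.08314)(477.1)/(0.1664 − 0.03963) − 2.344/(0.1664)²
  = 39.666/0.12677 − 84.655 = 312.90 − 84.655 = 228.25 bar
Z = PV_m/(RT) = (228.25)(0.1664)/((0.08314)(477.1)) = 37.981/39.666 = 0.9575

Z ≈ 0.9575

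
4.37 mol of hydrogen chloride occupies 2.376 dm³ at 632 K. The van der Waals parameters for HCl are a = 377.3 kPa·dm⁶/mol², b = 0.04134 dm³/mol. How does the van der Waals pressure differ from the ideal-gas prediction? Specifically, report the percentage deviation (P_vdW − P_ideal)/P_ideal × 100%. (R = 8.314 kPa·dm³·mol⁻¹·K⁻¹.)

Ideal: P_ideal = nRT/V = (4.37)(8.314)(632)/2.376 = 9664.12 kPa
vdW: P = nRT/(V − nb) − a n²/V² = 22961.9/2.19534 − 7205.26/5.64538 = 10459.4 − 1276.31 = 9183.1 kPa
% deviation = (9183.1 − 9664.12)/9664.12 × 100% = -4.98%

-4.98 %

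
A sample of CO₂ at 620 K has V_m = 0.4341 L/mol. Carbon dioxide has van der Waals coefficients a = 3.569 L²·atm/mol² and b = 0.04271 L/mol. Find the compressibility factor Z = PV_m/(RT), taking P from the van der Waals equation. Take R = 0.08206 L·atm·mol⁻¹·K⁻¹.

P = RT/(V_m − b) − a/V_m² = (0.08206)(620)/(0.4341 − 0.04271) − 3.569/(0.4341)²
  = 50.877/0.39139 − 18.939 = 129.99 − 18.939 = 111.05 atm
Z = PV_m/(RT) = (111.05)(0.4341)/((0.08206)(620)) = 48.207/50.877 = 0.9475

Z ≈ 0.9475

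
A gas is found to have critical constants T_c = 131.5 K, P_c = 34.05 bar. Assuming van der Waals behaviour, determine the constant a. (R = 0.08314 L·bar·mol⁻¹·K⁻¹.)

a ≈ 1.481 L²·bar/mol²

From T_c = 8a/(27Rb) and P_c = a/(27b²): a = 27 R² T_c²/(64 P_c).
a = 27×(0.08314)²×(131.5)²/(64×34.05) = 3227.3/2179.2 = 1.481 L²·bar/mol²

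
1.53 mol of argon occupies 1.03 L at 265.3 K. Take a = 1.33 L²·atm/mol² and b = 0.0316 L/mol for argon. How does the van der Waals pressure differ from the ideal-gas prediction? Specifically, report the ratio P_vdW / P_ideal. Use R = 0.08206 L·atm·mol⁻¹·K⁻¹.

P_vdW / P_ideal ≈ 0.9585

Ideal: P_ideal = nRT/V = (1.53)(0.08206)(265.3)/1.03 = 32.3387 atm
vdW: P = nRT/(V − nb) − a n²/V² = 33.3089/0.981652 − 3.11340/1.06090 = 33.9315 − 2.93468 = 30.9968 atm
Ratio = 30.9968/32.3387 = 0.9585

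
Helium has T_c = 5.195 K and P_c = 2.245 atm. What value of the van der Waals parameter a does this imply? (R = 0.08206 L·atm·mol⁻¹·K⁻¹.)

a ≈ 0.03415 L²·atm/mol²

From T_c = 8a/(27Rb) and P_c = a/(27b²): a = 27 R² T_c²/(64 P_c).
a = 27×(0.08206)²×(5.195)²/(64×2.245) = 4.9068/143.68 = 0.03415 L²·atm/mol²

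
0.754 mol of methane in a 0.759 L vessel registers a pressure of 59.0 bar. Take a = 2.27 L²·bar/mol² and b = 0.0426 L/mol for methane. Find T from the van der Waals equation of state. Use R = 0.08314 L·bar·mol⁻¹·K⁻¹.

T ≈ 710.1 K

T = (P + a n²/V²)(V − nb)/(nR)
P + a n²/V² = 59.0 + (2.27)(0.754)²/(0.759)² = 61.240 bar
V − nb = 0.759 − (0.754)(0.0426) = 0.72688 L
T = (61.240)(0.72688)/((0.754)(0.08314)) = 710.1 K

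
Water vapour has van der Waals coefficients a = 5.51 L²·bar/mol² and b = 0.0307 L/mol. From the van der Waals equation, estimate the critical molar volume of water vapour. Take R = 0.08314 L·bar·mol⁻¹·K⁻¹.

For a van der Waals gas, V_m,c = 3b.
V_m,c = 3×0.0307 = 0.09210 L/mol

V_m,c ≈ 0.09210 L/mol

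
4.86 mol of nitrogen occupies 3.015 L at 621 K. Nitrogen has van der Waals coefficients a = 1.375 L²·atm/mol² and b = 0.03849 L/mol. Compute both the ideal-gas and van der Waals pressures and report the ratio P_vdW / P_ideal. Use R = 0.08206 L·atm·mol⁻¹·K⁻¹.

P_vdW / P_ideal ≈ 1.023

Ideal: P_ideal = nRT/V = (4.86)(0.08206)(621)/3.015 = 82.1433 atm
vdW: P = nRT/(V − nb) − a n²/V² = 247.662/2.82794 − 32.4770/9.09023 = 87.5768 − 3.57274 = 84.0041 atm
Ratio = 84.0041/82.1433 = 1.023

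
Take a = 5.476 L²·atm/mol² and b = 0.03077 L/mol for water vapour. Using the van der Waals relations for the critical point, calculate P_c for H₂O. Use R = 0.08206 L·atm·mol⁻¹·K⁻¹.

P_c ≈ 214.2 atm

For a van der Waals gas, P_c = a/(27b²).
P_c = 5.476/(27×(0.03077)²) = 5.476/0.025563 = 214.2 atm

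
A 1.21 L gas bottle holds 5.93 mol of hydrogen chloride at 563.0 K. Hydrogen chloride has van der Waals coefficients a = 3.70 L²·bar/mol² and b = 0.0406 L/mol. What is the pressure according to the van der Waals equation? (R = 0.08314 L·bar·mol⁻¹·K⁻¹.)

P = nRT/(V − nb) − a n²/V²
nRT/(V − nb) = (5.93)(0.08314)(563.0)/(1.21 − 5.93×0.0406) = 277.57/0.96924 = 286.38 bar
a n²/V² = (3.70)(5.93)²/(1.21)² = 88.867 bar
P = 286.38 − 88.867 = 197.5 bar

P ≈ 197.5 bar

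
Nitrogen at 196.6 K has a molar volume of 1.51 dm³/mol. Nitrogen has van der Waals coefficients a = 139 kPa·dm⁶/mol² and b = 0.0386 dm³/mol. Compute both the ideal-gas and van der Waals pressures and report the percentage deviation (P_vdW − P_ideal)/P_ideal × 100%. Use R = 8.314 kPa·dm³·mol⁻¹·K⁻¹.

-3.01 %

Ideal: P_ideal = RT/V_m = (8.314)(196.6)/1.51 = 1082.47 kPa
vdW: P = RT/(V_m − b) − a/V_m² = 1634.53/1.47140 − 139/2.28010 = 1110.87 − 60.9622 = 1049.91 kPa
% deviation = (1049.91 − 1082.47)/1082.47 × 100% = -3.01%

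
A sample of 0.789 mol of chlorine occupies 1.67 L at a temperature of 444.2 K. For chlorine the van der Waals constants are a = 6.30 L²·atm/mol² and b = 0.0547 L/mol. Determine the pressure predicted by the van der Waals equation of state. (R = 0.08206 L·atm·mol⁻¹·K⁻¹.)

P = nRT/(V − nb) − a n²/V²
nRT/(V − nb) = (0.789)(0.08206)(444.2)/(1.67 − 0.789×0.0547) = 28.760/1.6268 = 17.679 atm
a n²/V² = (6.30)(0.789)²/(1.67)² = 1.4062 atm
P = 17.679 − 1.4062 = 16.27 atm

P ≈ 16.27 atm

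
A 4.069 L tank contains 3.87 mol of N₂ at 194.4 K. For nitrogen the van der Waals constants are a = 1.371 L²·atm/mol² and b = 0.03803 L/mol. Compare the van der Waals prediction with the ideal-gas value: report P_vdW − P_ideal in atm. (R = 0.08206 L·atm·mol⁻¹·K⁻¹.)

ΔP ≈ -0.671 atm

Ideal: P_ideal = nRT/V = (3.87)(0.08206)(194.4)/4.069 = 15.1723 atm
vdW: P = nRT/(V − nb) − a n²/V² = 61.7360/3.92182 − 20.5333/16.5568 = 15.7417 − 1.24017 = 14.5015 atm
ΔP = 14.5015 − 15.1723 = -0.671 atm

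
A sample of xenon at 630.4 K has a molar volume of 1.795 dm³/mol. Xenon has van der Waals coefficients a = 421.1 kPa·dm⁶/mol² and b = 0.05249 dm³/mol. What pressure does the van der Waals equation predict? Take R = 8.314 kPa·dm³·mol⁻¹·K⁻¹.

P ≈ 2877 kPa

P = RT/(V_m − b) − a/V_m²
RT/(V_m − b) = (8.314)(630.4)/(1.795 − 0.05249) = 5241.1/1.7425 = 3007.8 kPa
a/V_m² = 421.1/(1.795)² = 130.69 kPa
P = 3007.8 − 130.69 = 2877 kPa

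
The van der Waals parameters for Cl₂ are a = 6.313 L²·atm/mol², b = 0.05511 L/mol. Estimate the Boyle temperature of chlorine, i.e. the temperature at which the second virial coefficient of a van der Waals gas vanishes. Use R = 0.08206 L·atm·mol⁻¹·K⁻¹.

For a van der Waals gas the second virial coefficient B₂ = b − a/(RT) vanishes at T_B = a/(Rb).
T_B = 6.313/(0.08206×0.05511) = 6.313/0.0045223 = 1396 K

T_B ≈ 1396 K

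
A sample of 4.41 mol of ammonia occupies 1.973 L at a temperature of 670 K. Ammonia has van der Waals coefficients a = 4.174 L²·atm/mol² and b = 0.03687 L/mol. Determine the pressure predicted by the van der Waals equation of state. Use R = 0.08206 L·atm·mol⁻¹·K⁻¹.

P = nRT/(V − nb) − a n²/V²
nRT/(V − nb) = (4.41)(0.08206)(670)/(1.973 − 4.41×0.03687) = 242.46/1.8104 = 133.93 atm
a n²/V² = (4.174)(4.41)²/(1.973)² = 20.853 atm
P = 133.93 − 20.853 = 113.1 atm

P ≈ 113.1 atm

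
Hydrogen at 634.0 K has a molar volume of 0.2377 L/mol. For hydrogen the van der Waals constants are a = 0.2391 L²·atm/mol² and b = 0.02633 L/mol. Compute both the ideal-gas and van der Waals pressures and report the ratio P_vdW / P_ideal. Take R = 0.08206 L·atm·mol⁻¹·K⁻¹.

Ideal: P_ideal = RT/V_m = (0.08206)(634.0)/0.2377 = 218.873 atm
vdW: P = RT/(V_m − b) − a/V_m² = 52.0260/0.211370 − 0.2391/0.0565013 = 246.137 − 4.23176 = 241.905 atm
Ratio = 241.905/218.873 = 1.105

P_vdW / P_ideal ≈ 1.105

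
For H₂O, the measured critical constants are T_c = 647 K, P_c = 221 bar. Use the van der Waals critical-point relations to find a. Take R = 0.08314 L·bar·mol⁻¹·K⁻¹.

From T_c = 8a/(27Rb) and P_c = a/(27b²): a = 27 R² T_c²/(64 P_c).
a = 27×(0.08314)²×(647)²/(64×221) = 78125/14144 = 5.524 L²·bar/mol²

a ≈ 5.524 L²·bar/mol²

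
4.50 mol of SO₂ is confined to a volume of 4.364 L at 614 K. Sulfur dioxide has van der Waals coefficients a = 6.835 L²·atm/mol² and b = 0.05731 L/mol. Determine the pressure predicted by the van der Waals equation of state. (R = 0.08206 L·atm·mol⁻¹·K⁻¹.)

P = nRT/(V − nb) − a n²/V²
nRT/(V − nb) = (4.50)(0.08206)(614)/(4.364 − 4.50×0.05731) = 226.73/4.1061 = 55.218 atm
a n²/V² = (6.835)(4.50)²/(4.364)² = 7.2677 atm
P = 55.218 − 7.2677 = 47.95 atm

P ≈ 47.95 atm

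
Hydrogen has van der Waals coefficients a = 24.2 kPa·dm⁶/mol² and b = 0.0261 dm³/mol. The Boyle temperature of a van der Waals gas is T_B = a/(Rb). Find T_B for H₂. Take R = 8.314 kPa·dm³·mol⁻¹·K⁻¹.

For a van der Waals gas the second virial coefficient B₂ = b − a/(RT) vanishes at T_B = a/(Rb).
T_B = 24.2/(8.314×0.0261) = 24.2/0.21700 = 111.5 K

T_B ≈ 111.5 K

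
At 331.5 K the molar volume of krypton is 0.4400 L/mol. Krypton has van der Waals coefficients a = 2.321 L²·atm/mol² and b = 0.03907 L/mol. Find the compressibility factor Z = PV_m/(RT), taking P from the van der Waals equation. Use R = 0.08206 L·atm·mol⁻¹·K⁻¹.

P = RT/(V_m − b) − a/V_m² = (0.08206)(331.5)/(0.4400 − 0.03907) − 2.321/(0.4400)²
  = 27.203/0.40093 − 11.989 = 67.850 − 11.989 = 55.861 atm
Z = PV_m/(RT) = (55.861)(0.4400)/((0.08206)(331.5)) = 24.579/27.203 = 0.9035

Z ≈ 0.9035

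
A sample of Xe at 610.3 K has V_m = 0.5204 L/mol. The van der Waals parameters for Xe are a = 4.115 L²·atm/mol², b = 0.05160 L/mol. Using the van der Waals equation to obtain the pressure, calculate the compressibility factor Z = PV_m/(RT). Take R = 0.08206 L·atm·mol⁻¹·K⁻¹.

Z ≈ 0.9522

P = RT/(V_m − b) − a/V_m² = (0.08206)(610.3)/(0.5204 − 0.05160) − 4.115/(0.5204)²
  = 50.081/0.46880 − 15.195 = 106.83 − 15.195 = 91.64 atm
Z = PV_m/(RT) = (91.64)(0.5204)/((0.08206)(610.3)) = 47.689/50.081 = 0.9522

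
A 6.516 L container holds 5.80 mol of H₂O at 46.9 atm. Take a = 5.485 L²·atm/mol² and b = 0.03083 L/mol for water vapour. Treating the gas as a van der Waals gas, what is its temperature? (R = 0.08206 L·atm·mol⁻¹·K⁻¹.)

T = (P + a n²/V²)(V − nb)/(nR)
P + a n²/V² = 46.9 + (5.485)(5.80)²/(6.516)² = 51.246 atm
V − nb = 6.516 − (5.80)(0.03083) = 6.3372 L
T = (51.246)(6.3372)/((5.80)(0.08206)) = 682.3 K

T ≈ 682.3 K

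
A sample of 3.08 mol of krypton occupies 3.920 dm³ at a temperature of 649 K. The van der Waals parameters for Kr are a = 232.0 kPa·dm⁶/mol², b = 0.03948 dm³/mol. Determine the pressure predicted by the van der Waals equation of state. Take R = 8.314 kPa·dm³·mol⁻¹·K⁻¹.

P ≈ 4232 kPa

P = nRT/(V − nb) − a n²/V²
nRT/(V − nb) = (3.08)(8.314)(649)/(3.920 − 3.08×0.03948) = 16619/3.7984 = 4375.3 kPa
a n²/V² = (232.0)(3.08)²/(3.920)² = 143.22 kPa
P = 4375.3 − 143.22 = 4232 kPa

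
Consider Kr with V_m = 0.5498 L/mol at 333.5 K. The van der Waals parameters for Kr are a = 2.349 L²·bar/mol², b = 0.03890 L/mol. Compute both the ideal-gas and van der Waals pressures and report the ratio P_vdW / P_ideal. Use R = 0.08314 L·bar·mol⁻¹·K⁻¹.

Ideal: P_ideal = RT/V_m = (0.08314)(333.5)/0.5498 = 50.4314 bar
vdW: P = RT/(V_m − b) − a/V_m² = 27.7272/0.510900 − 2.349/0.302280 = 54.2713 − 7.77094 = 46.5004 bar
Ratio = 46.5004/50.4314 = 0.9221

P_vdW / P_ideal ≈ 0.9221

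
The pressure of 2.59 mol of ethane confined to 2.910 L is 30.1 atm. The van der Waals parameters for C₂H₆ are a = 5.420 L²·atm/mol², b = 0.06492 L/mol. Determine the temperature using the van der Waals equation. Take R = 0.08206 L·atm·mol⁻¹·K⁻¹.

T ≈ 443.7 K

T = (P + a n²/V²)(V − nb)/(nR)
P + a n²/V² = 30.1 + (5.420)(2.59)²/(2.910)² = 34.394 atm
V − nb = 2.910 − (2.59)(0.06492) = 2.7419 L
T = (34.394)(2.7419)/((2.59)(0.08206)) = 443.7 K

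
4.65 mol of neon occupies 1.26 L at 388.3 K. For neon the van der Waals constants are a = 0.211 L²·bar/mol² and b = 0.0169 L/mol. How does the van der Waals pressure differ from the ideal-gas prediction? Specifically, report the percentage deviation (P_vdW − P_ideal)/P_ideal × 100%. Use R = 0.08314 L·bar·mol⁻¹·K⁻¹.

4.24 %

Ideal: P_ideal = nRT/V = (4.65)(0.08314)(388.3)/1.26 = 119.141 bar
vdW: P = nRT/(V − nb) − a n²/V² = 150.117/1.18142 − 4.56235/1.58760 = 127.065 − 2.87374 = 124.191 bar
% deviation = (124.191 − 119.141)/119.141 × 100% = 4.24%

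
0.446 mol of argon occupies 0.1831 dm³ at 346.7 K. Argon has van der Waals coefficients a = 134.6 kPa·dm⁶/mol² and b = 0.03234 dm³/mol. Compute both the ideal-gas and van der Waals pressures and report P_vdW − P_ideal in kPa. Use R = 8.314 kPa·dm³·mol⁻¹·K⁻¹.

ΔP ≈ -198.2 kPa

Ideal: P_ideal = nRT/V = (0.446)(8.314)(346.7)/0.1831 = 7021.18 kPa
vdW: P = nRT/(V − nb) − a n²/V² = 1285.58/0.168676 − 26.7741/0.0335256 = 7621.59 − 798.617 = 6822.97 kPa
ΔP = 6822.97 − 7021.18 = -198.2 kPa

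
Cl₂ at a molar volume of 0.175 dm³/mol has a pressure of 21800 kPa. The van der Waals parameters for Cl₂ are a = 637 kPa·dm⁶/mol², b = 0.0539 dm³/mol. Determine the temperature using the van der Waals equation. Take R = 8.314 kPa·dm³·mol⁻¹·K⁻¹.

T ≈ 620.5 K

T = (P + a/V_m²)(V_m − b)/R
P + a/V_m² = 21800 + 637/(0.175)² = 42600 kPa
V_m − b = 0.175 − 0.0539 = 0.12110 dm³/mol
T = (42600)(0.12110)/8.314 = 620.5 K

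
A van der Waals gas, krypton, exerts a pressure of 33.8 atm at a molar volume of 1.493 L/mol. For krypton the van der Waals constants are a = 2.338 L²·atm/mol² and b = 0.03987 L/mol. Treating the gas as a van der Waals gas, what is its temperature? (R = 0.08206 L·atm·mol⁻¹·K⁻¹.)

T ≈ 617.1 K

T = (P + a/V_m²)(V_m − b)/R
P + a/V_m² = 33.8 + 2.338/(1.493)² = 34.849 atm
V_m − b = 1.493 − 0.03987 = 1.4531 L/mol
T = (34.849)(1.4531)/0.08206 = 617.1 K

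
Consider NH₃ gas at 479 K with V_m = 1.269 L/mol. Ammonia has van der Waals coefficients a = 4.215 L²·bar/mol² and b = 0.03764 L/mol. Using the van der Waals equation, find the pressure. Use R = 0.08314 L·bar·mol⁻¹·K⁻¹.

P = RT/(V_m − b) − a/V_m²
RT/(V_m − b) = (0.08314)(479)/(1.269 − 0.03764) = 39.824/1.2314 = 32.340 bar
a/V_m² = 4.215/(1.269)² = 2.6174 bar
P = 32.340 − 2.6174 = 29.72 bar

P ≈ 29.72 bar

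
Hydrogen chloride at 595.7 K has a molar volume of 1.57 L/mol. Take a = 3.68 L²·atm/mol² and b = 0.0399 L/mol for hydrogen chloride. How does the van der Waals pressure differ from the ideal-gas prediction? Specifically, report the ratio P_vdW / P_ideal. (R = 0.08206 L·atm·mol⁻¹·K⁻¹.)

P_vdW / P_ideal ≈ 0.9781

Ideal: P_ideal = RT/V_m = (0.08206)(595.7)/1.57 = 31.1358 atm
vdW: P = RT/(V_m − b) − a/V_m² = 48.8831/1.53010 − 3.68/2.46490 = 31.9477 − 1.49296 = 30.4547 atm
Ratio = 30.4547/31.1358 = 0.9781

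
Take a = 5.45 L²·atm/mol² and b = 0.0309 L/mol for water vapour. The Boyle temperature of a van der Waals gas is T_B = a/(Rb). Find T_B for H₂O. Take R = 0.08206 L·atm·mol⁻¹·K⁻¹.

For a van der Waals gas the second virial coefficient B₂ = b − a/(RT) vanishes at T_B = a/(Rb).
T_B = 5.45/(0.08206×0.0309) = 5.45/0.0025357 = 2149 K

T_B ≈ 2149 K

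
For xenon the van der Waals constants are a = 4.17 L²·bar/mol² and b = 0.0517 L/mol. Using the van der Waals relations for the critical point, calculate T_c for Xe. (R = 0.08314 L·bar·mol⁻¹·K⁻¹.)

T_c ≈ 287.4 K

For a van der Waals gas, T_c = 8a/(27Rb).
T_c = 8×4.17/(27×0.08314×0.0517) = 33.360/0.11606 = 287.4 K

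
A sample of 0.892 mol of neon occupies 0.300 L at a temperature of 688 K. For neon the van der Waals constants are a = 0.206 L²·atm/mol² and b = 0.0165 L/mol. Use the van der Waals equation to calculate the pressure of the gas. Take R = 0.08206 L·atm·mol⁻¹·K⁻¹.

P = nRT/(V − nb) − a n²/V²
nRT/(V − nb) = (0.892)(0.08206)(688)/(0.300 − 0.892×0.0165) = 50.360/0.28528 = 176.53 atm
a n²/V² = (0.206)(0.892)²/(0.300)² = 1.8212 atm
P = 176.53 − 1.8212 = 174.7 atm

P ≈ 174.7 atm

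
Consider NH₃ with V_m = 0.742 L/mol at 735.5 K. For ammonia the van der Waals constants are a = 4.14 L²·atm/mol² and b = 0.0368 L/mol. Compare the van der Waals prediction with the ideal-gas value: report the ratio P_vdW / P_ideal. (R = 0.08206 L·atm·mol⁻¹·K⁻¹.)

P_vdW / P_ideal ≈ 0.9597

Ideal: P_ideal = RT/V_m = (0.08206)(735.5)/0.742 = 81.3411 atm
vdW: P = RT/(V_m − b) − a/V_m² = 60.3551/0.705200 − 4.14/0.550564 = 85.5858 − 7.51956 = 78.0662 atm
Ratio = 78.0662/81.3411 = 0.9597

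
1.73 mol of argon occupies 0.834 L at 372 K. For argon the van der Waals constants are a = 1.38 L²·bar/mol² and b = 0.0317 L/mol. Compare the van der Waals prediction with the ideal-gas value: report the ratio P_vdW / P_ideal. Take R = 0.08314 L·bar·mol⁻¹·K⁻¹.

P_vdW / P_ideal ≈ 0.9778

Ideal: P_ideal = nRT/V = (1.73)(0.08314)(372)/0.834 = 64.1554 bar
vdW: P = nRT/(V − nb) − a n²/V² = 53.5056/0.779159 − 4.13020/0.695556 = 68.6710 − 5.93798 = 62.7330 bar
Ratio = 62.7330/64.1554 = 0.9778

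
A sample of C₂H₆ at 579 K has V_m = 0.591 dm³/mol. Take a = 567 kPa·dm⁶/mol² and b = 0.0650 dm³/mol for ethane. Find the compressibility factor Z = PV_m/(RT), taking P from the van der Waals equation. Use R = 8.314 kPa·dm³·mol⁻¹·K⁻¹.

P = RT/(V_m − b) − a/V_m² = (8.314)(579)/(0.591 − 0.0650) − 567/(0.591)²
  = 4813.8/0.52600 − 1623.3 = 9151.7 − 1623.3 = 7528.4 kPa
Z = PV_m/(RT) = (7528.4)(0.591)/((8.314)(579)) = 4449.3/4813.8 = 0.9243

Z ≈ 0.9243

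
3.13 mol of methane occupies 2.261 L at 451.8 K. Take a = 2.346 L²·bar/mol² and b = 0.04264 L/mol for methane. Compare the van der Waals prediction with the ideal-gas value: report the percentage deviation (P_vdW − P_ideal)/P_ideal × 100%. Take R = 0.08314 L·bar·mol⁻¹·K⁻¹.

Ideal: P_ideal = nRT/V = (3.13)(0.08314)(451.8)/2.261 = 51.9996 bar
vdW: P = nRT/(V − nb) − a n²/V² = 117.571/2.12754 − 22.9835/5.11212 = 55.2615 − 4.49588 = 50.7656 bar
% deviation = (50.7656 − 51.9996)/51.9996 × 100% = -2.37%

-2.37 %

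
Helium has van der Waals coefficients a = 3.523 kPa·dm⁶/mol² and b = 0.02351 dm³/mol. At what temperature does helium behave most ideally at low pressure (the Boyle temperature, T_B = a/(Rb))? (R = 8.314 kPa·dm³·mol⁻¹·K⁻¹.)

For a van der Waals gas the second virial coefficient B₂ = b − a/(RT) vanishes at T_B = a/(Rb).
T_B = 3.523/(8.314×0.02351) = 3.523/0.19546 = 18.02 K

T_B ≈ 18.02 K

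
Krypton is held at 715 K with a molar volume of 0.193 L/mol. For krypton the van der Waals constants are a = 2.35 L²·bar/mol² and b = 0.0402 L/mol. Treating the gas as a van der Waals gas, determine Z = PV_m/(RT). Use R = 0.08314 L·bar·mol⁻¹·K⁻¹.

P = RT/(V_m − b) − a/V_m² = (0.08314)(715)/(0.193 − 0.0402) − 2.35/(0.193)²
  = 59.445/0.15280 − 63.089 = 389.04 − 63.089 = 325.95 bar
Z = PV_m/(RT) = (325.95)(0.193)/((0.08314)(715)) = 62.908/59.445 = 1.058

Z ≈ 1.058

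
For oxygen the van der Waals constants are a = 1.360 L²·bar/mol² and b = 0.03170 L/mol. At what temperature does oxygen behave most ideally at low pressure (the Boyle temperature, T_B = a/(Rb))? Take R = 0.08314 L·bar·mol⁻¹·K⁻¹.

T_B ≈ 516.0 K

For a van der Waals gas the second virial coefficient B₂ = b − a/(RT) vanishes at T_B = a/(Rb).
T_B = 1.360/(0.08314×0.03170) = 1.360/0.0026355 = 516.0 K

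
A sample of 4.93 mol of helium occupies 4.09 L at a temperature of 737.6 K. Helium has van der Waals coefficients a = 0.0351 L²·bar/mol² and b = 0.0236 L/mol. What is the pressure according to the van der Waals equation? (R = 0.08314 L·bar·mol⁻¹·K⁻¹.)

P = nRT/(V − nb) − a n²/V²
nRT/(V − nb) = (4.93)(0.08314)(737.6)/(4.09 − 4.93×0.0236) = 302.33/3.9737 = 76.083 bar
a n²/V² = (0.0351)(4.93)²/(4.09)² = 0.050998 bar
P = 76.083 − 0.050998 = 76.03 bar

P ≈ 76.03 bar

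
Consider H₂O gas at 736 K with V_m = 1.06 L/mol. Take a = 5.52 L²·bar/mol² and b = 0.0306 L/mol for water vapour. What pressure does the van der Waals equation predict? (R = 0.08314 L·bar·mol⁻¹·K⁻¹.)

P = RT/(V_m − b) − a/V_m²
RT/(V_m − b) = (0.08314)(736)/(1.06 − 0.0306) = 61.191/1.0294 = 59.443 bar
a/V_m² = 5.52/(1.06)² = 4.9128 bar
P = 59.443 − 4.9128 = 54.53 bar

P ≈ 54.53 bar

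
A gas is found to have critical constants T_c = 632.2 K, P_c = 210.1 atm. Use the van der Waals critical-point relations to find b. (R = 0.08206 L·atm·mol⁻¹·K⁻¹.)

From T_c = 8a/(27Rb) and P_c = a/(27b²): b = R T_c/(8 P_c).
b = (0.08206)(632.2)/(8×210.1) = 51.878/1680.8 = 0.03087 L/mol

b ≈ 0.03087 L/mol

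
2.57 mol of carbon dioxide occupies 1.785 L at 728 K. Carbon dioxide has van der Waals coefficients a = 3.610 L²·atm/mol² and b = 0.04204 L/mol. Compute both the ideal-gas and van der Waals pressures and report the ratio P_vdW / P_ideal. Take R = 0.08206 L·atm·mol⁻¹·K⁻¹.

P_vdW / P_ideal ≈ 0.9774

Ideal: P_ideal = nRT/V = (2.57)(0.08206)(728)/1.785 = 86.0118 atm
vdW: P = nRT/(V − nb) − a n²/V² = 153.531/1.67696 − 23.8437/3.18623 = 91.5532 − 7.48336 = 84.0698 atm
Ratio = 84.0698/86.0118 = 0.9774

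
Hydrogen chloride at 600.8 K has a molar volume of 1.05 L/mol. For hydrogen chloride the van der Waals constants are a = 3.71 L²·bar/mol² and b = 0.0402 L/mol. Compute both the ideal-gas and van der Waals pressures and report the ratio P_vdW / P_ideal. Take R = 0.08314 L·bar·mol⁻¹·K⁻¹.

Ideal: P_ideal = RT/V_m = (0.08314)(600.8)/1.05 = 47.5719 bar
vdW: P = RT/(V_m − b) − a/V_m² = 49.9505/1.00980 − 3.71/1.10250 = 49.4657 − 3.36508 = 46.1006 bar
Ratio = 46.1006/47.5719 = 0.9691

P_vdW / P_ideal ≈ 0.9691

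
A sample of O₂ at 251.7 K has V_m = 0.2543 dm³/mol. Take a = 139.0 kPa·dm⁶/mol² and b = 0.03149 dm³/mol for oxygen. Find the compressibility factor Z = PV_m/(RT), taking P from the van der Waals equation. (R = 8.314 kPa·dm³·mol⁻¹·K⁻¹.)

Z ≈ 0.8801

P = RT/(V_m − b) − a/V_m² = (8.314)(251.7)/(0.2543 − 0.03149) − 139.0/(0.2543)²
  = 2092.6/0.22281 − 2149.4 = 9391.9 − 2149.4 = 7242.5 kPa
Z = PV_m/(RT) = (7242.5)(0.2543)/((8.314)(251.7)) = 1841.8/2092.6 = 0.8801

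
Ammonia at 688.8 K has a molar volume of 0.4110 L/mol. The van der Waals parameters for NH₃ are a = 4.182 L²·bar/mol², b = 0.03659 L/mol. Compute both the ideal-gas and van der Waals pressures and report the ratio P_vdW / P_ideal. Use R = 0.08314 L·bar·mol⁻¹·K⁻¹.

P_vdW / P_ideal ≈ 0.9200

Ideal: P_ideal = RT/V_m = (0.08314)(688.8)/0.4110 = 139.335 bar
vdW: P = RT/(V_m − b) − a/V_m² = 57.2668/0.374410 − 4.182/0.168921 = 152.952 − 24.7571 = 128.195 bar
Ratio = 128.195/139.335 = 0.9200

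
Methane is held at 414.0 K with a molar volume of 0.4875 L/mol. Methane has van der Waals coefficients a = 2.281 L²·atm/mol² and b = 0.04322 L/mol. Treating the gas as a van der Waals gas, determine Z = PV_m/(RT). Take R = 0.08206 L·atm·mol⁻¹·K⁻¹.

Z ≈ 0.9596

P = RT/(V_m − b) − a/V_m² = (0.08206)(414.0)/(0.4875 − 0.04322) − 2.281/(0.4875)²
  = 33.973/0.44428 − 9.5979 = 76.468 − 9.5979 = 66.870 atm
Z = PV_m/(RT) = (66.870)(0.4875)/((0.08206)(414.0)) = 32.599/33.973 = 0.9596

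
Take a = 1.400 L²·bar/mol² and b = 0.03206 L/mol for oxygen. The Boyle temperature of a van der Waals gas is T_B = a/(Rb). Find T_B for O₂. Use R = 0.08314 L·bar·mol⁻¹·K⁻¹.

T_B ≈ 525.2 K

For a van der Waals gas the second virial coefficient B₂ = b − a/(RT) vanishes at T_B = a/(Rb).
T_B = 1.400/(0.08314×0.03206) = 1.400/0.0026655 = 525.2 K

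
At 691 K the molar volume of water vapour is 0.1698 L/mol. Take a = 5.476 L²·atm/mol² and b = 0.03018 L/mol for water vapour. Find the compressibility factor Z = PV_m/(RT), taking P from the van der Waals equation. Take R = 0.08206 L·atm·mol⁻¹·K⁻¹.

Z ≈ 0.6474

P = RT/(V_m − b) − a/V_m² = (0.08206)(691)/(0.1698 − 0.03018) − 5.476/(0.1698)²
  = 56.703/0.13962 − 189.93 = 406.12 − 189.93 = 216.19 atm
Z = PV_m/(RT) = (216.19)(0.1698)/((0.08206)(691)) = 36.709/56.703 = 0.6474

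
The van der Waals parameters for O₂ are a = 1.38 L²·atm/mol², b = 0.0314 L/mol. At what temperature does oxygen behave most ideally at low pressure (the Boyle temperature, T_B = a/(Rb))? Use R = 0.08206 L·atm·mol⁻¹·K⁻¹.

For a van der Waals gas the second virial coefficient B₂ = b − a/(RT) vanishes at T_B = a/(Rb).
T_B = 1.38/(0.08206×0.0314) = 1.38/0.0025767 = 535.6 K

T_B ≈ 535.6 K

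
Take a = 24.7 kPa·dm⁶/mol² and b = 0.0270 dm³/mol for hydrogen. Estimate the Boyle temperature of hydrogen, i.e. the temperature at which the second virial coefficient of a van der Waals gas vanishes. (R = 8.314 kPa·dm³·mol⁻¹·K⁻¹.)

T_B ≈ 110.0 K

For a van der Waals gas the second virial coefficient B₂ = b − a/(RT) vanishes at T_B = a/(Rb).
T_B = 24.7/(8.314×0.0270) = 24.7/0.22448 = 110.0 K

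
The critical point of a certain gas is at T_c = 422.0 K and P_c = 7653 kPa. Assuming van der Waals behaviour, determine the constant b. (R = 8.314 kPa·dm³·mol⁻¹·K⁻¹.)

From T_c = 8a/(27Rb) and P_c = a/(27b²): b = R T_c/(8 P_c).
b = (8.314)(422.0)/(8×7653) = 3508.5/61224 = 0.05731 dm³/mol

b ≈ 0.05731 dm³/mol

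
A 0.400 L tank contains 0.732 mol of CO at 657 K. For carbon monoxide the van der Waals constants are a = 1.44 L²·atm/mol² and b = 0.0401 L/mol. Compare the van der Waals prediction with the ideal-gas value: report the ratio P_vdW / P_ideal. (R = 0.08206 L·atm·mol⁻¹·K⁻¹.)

Ideal: P_ideal = nRT/V = (0.732)(0.08206)(657)/0.400 = 98.6616 atm
vdW: P = nRT/(V − nb) − a n²/V² = 39.4646/0.370647 − 0.771587/0.160000 = 106.475 − 4.82242 = 101.653 atm
Ratio = 101.653/98.6616 = 1.030

P_vdW / P_ideal ≈ 1.030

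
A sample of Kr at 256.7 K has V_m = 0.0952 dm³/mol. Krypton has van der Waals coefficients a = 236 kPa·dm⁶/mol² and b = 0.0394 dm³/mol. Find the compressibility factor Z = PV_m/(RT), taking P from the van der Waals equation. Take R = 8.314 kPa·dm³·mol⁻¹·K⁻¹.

Z ≈ 0.5445

P = RT/(V_m − b) − a/V_m² = (8.314)(256.7)/(0.0952 − 0.0394) − 236/(0.0952)²
  = 2134.2/0.055800 − 26040 = 38247 − 26040 = 12207 kPa
Z = PV_m/(RT) = (12207)(0.0952)/((8.314)(256.7)) = 1162.1/2134.2 = 0.5445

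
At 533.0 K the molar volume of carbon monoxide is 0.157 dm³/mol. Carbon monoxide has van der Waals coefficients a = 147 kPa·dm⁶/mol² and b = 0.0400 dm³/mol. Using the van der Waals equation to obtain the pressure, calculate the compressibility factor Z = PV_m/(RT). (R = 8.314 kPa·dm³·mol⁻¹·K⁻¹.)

P = RT/(V_m − b) − a/V_m² = (8.314)(533.0)/(0.157 − 0.0400) − 147/(0.157)²
  = 4431.4/0.11700 − 5963.7 = 37875 − 5963.7 = 31911 kPa
Z = PV_m/(RT) = (31911)(0.157)/((8.314)(533.0)) = 5010.0/4431.4 = 1.131

Z ≈ 1.131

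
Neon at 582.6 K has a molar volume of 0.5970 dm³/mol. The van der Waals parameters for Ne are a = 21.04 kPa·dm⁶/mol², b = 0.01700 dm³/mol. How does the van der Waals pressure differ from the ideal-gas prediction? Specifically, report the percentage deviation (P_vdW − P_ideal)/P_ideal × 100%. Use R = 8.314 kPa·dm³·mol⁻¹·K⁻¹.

Ideal: P_ideal = RT/V_m = (8.314)(582.6)/0.5970 = 8113.46 kPa
vdW: P = RT/(V_m − b) − a/V_m² = 4843.74/0.580000 − 21.04/0.356409 = 8351.28 − 59.0333 = 8292.25 kPa
% deviation = (8292.25 − 8113.46)/8113.46 × 100% = 2.20%

2.20 %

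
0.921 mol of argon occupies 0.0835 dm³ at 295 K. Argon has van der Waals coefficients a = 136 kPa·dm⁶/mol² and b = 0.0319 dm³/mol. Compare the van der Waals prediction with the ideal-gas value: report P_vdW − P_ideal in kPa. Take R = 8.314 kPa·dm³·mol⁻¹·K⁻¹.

ΔP ≈ -1860 kPa

Ideal: P_ideal = nRT/V = (0.921)(8.314)(295)/0.0835 = 27052.4 kPa
vdW: P = nRT/(V − nb) − a n²/V² = 2258.87/0.0541201 − 115.361/0.00697225 = 41738.1 − 16545.7 = 25192.4 kPa
ΔP = 25192.4 − 27052.4 = -1860 kPa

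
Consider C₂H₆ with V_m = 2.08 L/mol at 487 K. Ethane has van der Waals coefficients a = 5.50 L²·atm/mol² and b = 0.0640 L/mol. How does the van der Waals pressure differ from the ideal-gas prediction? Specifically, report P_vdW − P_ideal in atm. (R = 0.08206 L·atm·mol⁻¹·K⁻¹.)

Ideal: P_ideal = RT/V_m = (0.08206)(487)/2.08 = 19.2131 atm
vdW: P = RT/(V_m − b) − a/V_m² = 39.9632/2.01600 − 5.50/4.32640 = 19.8230 − 1.27126 = 18.5517 atm
ΔP = 18.5517 − 19.2131 = -0.661 atm

ΔP ≈ -0.661 atm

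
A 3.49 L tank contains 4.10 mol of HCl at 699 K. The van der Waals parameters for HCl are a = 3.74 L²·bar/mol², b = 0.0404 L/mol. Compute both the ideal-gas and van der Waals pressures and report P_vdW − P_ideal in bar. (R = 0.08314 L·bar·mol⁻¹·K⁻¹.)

ΔP ≈ -1.760 bar

Ideal: P_ideal = nRT/V = (4.10)(0.08314)(699)/3.49 = 68.2725 bar
vdW: P = nRT/(V − nb) − a n²/V² = 238.271/3.32436 − 62.8694/12.1801 = 71.6742 − 5.16165 = 66.5126 bar
ΔP = 66.5126 − 68.2725 = -1.760 bar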